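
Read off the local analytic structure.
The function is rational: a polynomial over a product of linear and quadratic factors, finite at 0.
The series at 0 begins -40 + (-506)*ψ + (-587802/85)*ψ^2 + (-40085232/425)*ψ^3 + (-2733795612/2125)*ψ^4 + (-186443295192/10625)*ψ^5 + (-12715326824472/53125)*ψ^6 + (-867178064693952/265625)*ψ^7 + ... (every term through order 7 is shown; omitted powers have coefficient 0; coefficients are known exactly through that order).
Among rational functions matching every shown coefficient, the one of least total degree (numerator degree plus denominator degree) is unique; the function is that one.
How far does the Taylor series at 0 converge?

The radius of convergence is -11/10 + (1/30)*sqrt(1239).

No rational of total degree below 4 reproduces all 8 coefficients; solving the [2/2] Pade equations on them gives f(ψ) = (-11*ψ**2/17 - 11*ψ/3 + 20/3)/(ψ**2 + 11*ψ/5 - 1/6), whose expansion matches every shown term.
Denominator factor (ψ**2 + 11*ψ/5 - 1/6): discriminant 413/75, real irrational roots -11/10 + (1/30)*sqrt(1239) and -11/10 - (1/30)*sqrt(1239); poles of order 1, moduli -11/10 + (1/30)*sqrt(1239) and 11/10 + (1/30)*sqrt(1239).
The radius of convergence is the smallest modulus among the singular points: -11/10 + (1/30)*sqrt(1239).


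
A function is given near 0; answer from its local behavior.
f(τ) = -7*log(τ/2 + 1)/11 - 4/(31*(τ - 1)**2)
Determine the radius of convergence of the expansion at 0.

The radius of convergence is 1.

Denominator factor (τ - 1)^2: pole of order 2 at 1, modulus 1.
Branch term (-7/11)*log(1 - τ/(-2)): its argument vanishes at τ = -2, a logarithmic branch point, modulus 2.
The radius of convergence is the smallest modulus among the singular points: 1.


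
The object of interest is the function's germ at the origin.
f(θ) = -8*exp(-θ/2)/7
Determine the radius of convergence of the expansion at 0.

The factor exp(-θ/2) is entire and contributes no finite singular point.
The polynomial part has no poles.
No finite singular points: the Taylor series at 0 converges everywhere.

The radius of convergence is infinite.


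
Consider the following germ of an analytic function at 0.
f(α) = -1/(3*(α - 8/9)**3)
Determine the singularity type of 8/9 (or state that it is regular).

The denominator factor α - 8/9 vanishes at 8/9 and appears to the power 3; the numerator there equals -1/3, nonzero, and no other factor vanishes.
Hence a pole whose order is the multiplicity, 3.

The point is a pole of order 3.


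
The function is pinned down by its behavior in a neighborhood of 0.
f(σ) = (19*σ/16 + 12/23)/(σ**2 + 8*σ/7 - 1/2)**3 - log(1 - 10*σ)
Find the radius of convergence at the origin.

Denominator factor (σ**2 + 8*σ/7 - 1/2)^3: discriminant 162/49, real irrational roots -4/7 + (9/14)*sqrt(2) and -4/7 - (9/14)*sqrt(2); poles of order 3, moduli -4/7 + (9/14)*sqrt(2) and 4/7 + (9/14)*sqrt(2).
Branch term (-1)*log(1 - σ/(1/10)): its argument vanishes at σ = 1/10, a logarithmic branch point, modulus 1/10.
The radius of convergence is the smallest modulus among the singular points: 1/10.

The radius of convergence is 1/10.


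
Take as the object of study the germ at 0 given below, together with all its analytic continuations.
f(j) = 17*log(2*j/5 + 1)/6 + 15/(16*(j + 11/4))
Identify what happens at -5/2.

The point is a logarithmic branch point.

The term (17/6)*log(1 - j/(-5/2)) has argument 1 - -5/2/(-5/2) = 0 at -5/2: a logarithmic (infinitely-sheeted) branch point; the remaining terms are analytic or single-valued there.


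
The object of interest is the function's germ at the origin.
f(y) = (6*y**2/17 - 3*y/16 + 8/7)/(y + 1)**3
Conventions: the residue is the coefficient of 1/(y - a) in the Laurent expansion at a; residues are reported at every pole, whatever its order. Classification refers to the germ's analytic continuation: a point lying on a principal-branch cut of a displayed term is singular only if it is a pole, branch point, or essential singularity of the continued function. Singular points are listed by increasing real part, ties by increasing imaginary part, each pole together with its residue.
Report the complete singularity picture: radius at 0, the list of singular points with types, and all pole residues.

Radius of convergence at 0: 1.
At -1: a pole of order 3; residue 6/17.

Denominator factor (y + 1)^3: pole of order 3 at -1, modulus 1.
The radius of convergence is the smallest modulus among the singular points: 1.
At the order-3 pole -1 set g(y) = (y - (-1))^3*f(y) = 6*y**2/17 - 3*y/16 + 8/7.
Order-3 pole: residue = g''(a)/2; g''(-1) = 12/17, so the residue is 6/17.


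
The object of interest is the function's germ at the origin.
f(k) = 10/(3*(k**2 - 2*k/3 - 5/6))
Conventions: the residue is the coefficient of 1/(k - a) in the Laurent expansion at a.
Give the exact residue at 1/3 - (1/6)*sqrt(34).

The factor k**2 - 2*k/3 - 5/6 splits as (k - a)(k - a') with a = 1/3 - (1/6)*sqrt(34), a' = 1/3 + (1/6)*sqrt(34). At the order-1 pole a set g(k) = (k - a)*f(k) = [10/3] / (k - a').
Simple pole: residue = g(a) at a = 1/3 - (1/6)*sqrt(34), which is -(5/17)*sqrt(34).

The residue is -(5/17)*sqrt(34).


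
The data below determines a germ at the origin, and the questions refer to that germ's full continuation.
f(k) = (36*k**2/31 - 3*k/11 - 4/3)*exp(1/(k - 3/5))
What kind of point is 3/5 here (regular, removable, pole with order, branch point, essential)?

The exponent 1/(k - (3/5)) has a pole at 3/5, so exp(1/(k - (3/5))) takes every nonzero value near it: an essential singularity (not a pole of any order).

The point is an essential singularity.


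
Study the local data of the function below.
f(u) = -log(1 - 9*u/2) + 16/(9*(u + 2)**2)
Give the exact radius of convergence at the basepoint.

Denominator factor (u + 2)^2: pole of order 2 at -2, modulus 2.
Branch term (-1)*log(1 - u/(2/9)): its argument vanishes at u = 2/9, a logarithmic branch point, modulus 2/9.
The radius of convergence is the smallest modulus among the singular points: 2/9.

The radius of convergence is 2/9.


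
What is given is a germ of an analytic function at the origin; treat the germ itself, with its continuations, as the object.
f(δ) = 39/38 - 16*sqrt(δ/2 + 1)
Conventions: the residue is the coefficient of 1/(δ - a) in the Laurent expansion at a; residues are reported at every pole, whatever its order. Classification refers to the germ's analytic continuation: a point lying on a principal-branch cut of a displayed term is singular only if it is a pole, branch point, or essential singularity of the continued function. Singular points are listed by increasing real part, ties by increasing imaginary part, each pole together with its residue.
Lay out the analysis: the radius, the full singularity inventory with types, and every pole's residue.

Branch term (-16)*sqrt(1 - δ/(-2)): its argument vanishes at δ = -2, a square-root branch point, modulus 2.
The radius of convergence is the smallest modulus among the singular points: 2.

Radius of convergence at 0: 2.
At -2: an algebraic (square-root) branch point.


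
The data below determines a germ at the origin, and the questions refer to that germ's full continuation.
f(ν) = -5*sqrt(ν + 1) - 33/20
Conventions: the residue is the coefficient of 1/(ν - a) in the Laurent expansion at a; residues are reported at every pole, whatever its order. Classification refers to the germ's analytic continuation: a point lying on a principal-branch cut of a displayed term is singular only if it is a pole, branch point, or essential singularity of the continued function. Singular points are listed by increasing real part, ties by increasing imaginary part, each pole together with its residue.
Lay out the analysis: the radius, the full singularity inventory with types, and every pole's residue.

Radius of convergence at 0: 1.
At -1: an algebraic (square-root) branch point.

Branch term (-5)*sqrt(1 - ν/(-1)): its argument vanishes at ν = -1, a square-root branch point, modulus 1.
The radius of convergence is the smallest modulus among the singular points: 1.


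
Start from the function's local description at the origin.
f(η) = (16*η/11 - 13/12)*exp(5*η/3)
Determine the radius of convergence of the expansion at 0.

The radius of convergence is infinite.

The factor exp(5*η/3) is entire and contributes no finite singular point.
The polynomial part has no poles.
No finite singular points: the Taylor series at 0 converges everywhere.


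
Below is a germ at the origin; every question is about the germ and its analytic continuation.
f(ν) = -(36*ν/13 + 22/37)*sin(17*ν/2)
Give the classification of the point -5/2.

The point is a regular point.

There is no denominator, hence no pole anywhere.
The factor -sin(17*ν/2) is entire.
So the germ continues analytically to -5/2.


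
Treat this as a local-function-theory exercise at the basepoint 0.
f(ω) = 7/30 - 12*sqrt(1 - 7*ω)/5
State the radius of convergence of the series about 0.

Branch term (-12/5)*sqrt(1 - ω/(1/7)): its argument vanishes at ω = 1/7, a square-root branch point, modulus 1/7.
The radius of convergence is the smallest modulus among the singular points: 1/7.

The radius of convergence is 1/7.


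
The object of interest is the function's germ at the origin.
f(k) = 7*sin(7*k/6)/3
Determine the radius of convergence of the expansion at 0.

The factor sin(7*k/6) is entire and contributes no finite singular point.
The polynomial part has no poles.
No finite singular points: the Taylor series at 0 converges everywhere.

The radius of convergence is infinite.


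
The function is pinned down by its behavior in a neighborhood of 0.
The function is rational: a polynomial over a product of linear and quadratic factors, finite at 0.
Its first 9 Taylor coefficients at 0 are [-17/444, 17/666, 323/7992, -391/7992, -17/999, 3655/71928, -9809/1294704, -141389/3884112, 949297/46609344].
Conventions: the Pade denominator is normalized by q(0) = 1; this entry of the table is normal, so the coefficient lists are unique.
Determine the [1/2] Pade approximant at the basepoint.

The Pade approximant has numerator coefficients [-17/444, 391/35964]; denominator coefficients [1, 31/81, 637/486].

Taylor coefficients needed (read off): a_0 = -17/444, a_1 = 17/666, a_2 = 323/7992, a_3 = -391/7992.
Write the denominator as Q(w) = 1 + q1*w + q2*w^2. Requiring Q*f - P = O(w^4) with deg P <= 1 kills the coefficients of w^2..w^3 in Q*f:
  w^2: a_2 + q1*a_1 + q2*a_0 = 0, i.e. 323/7992 + (17/666)*q1 + (-17/444)*q2 = 0.
  w^3: a_3 + q1*a_2 + q2*a_1 = 0, i.e. -391/7992 + (323/7992)*q1 + (17/666)*q2 = 0.
Solving this linear system: q1 = 31/81, q2 = 637/486.
The numerator is Q*f truncated at degree 1: P0 = a_0 = -17/444; P1 = a_1 + q1*a_0 = 391/35964.


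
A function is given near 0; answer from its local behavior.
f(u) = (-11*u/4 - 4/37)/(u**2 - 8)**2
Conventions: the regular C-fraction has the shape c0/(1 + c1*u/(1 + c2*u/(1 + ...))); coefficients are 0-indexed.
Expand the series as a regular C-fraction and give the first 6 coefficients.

Taylor coefficients (expand at 0): a_0 = -1/592, a_1 = -11/256, a_2 = -1/2368, a_3 = -11/1024, a_4 = -3/37888, a_5 = -33/16384.
c0 = a_0 = -1/592. Peel one level at a time: if S = 1 + c*u/S' with S'(0) = 1, then c is the u-coefficient of S and S' = c*u/(S - 1).
S_1 = c0/f = 1 + (-407/16)*u + (165585/256)*u^2 + ...; c1 = -407/16.
S_2 = c1*u/(S_1 - 1) = 1 + (165585/6512)*u + (-165585/662596)*u^2 + ...; c2 = 165585/6512.
S_3 = c2*u/(S_2 - 1) = 1 + (4/407)*u + (-4/165585)*u^2 + ...; c3 = 4/407.
S_4 = c3*u/(S_3 - 1) = 1 + (407/165585)*u + (27431640049/438694275600)*u^2 + ...; c4 = 407/165585.
S_5 = c4*u/(S_4 - 1) = 1 + (-67399607/2649360)*u + ...; c5 = -67399607/2649360.

The regular C-fraction coefficients are [-1/592, -407/16, 165585/6512, 4/407, 407/165585, -67399607/2649360].


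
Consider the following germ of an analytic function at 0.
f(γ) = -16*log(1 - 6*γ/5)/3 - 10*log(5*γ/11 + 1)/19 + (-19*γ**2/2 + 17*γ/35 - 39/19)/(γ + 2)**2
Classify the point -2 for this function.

The point is a pole of order 2.

The denominator factor γ + 2 vanishes at -2 and appears to the power 2; the numerator there equals -27281/665, nonzero, and no other factor vanishes.
The branch terms are analytic at this point.
Hence a pole whose order is the multiplicity, 2.


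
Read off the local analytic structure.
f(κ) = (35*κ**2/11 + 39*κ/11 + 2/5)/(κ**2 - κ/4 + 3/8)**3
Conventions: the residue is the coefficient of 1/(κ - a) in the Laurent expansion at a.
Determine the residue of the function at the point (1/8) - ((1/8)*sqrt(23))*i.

The residue is ((430528/669185)*sqrt(23))*i.

The factor κ**2 - κ/4 + 3/8 splits as (κ - a)(κ - a') with a = (1/8) - ((1/8)*sqrt(23))*i, a' = (1/8) + ((1/8)*sqrt(23))*i. At the order-3 pole a set g(κ) = (κ - a)^3*f(κ) = [35*κ**2/11 + 39*κ/11 + 2/5] / (κ - a')^3.
Order-3 pole: residue = g''(a)/2; g''((1/8) - ((1/8)*sqrt(23))*i) = ((861056/669185)*sqrt(23))*i, so the residue is ((430528/669185)*sqrt(23))*i.


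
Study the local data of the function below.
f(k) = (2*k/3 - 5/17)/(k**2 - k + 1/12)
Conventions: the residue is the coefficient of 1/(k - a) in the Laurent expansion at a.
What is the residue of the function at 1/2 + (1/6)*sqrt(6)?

The residue is 1/3 + (1/51)*sqrt(6).

The factor k**2 - k + 1/12 splits as (k - a)(k - a') with a = 1/2 + (1/6)*sqrt(6), a' = 1/2 - (1/6)*sqrt(6). At the order-1 pole a set g(k) = (k - a)*f(k) = [2*k/3 - 5/17] / (k - a').
Simple pole: residue = g(a) at a = 1/2 + (1/6)*sqrt(6), which is 1/3 + (1/51)*sqrt(6).


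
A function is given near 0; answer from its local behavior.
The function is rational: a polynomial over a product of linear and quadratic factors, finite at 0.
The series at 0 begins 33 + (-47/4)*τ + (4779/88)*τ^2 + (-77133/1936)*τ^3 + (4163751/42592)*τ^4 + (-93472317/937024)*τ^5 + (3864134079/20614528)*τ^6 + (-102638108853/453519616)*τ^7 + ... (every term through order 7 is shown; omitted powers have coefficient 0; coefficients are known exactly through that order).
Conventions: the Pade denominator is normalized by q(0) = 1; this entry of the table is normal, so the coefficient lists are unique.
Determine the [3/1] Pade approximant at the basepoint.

The Pade approximant has numerator coefficients [33, 7119085/102844, 2620035/102844, 9606795/102844]; denominator coefficients [1, 1387917/565642].

Taylor coefficients needed (read off): a_0 = 33, a_1 = -47/4, a_2 = 4779/88, a_3 = -77133/1936, a_4 = 4163751/42592.
Write the denominator as Q(τ) = 1 + q1*τ. Requiring Q*f - P = O(τ^5) with deg P <= 3 kills the coefficients of τ^4..τ^4 in Q*f:
  τ^4: a_4 + q1*a_3 = 0, i.e. 4163751/42592 + (-77133/1936)*q1 = 0.
Solving this linear system: q1 = 1387917/565642.
The numerator is Q*f truncated at degree 3: P0 = a_0 = 33; P1 = a_1 + q1*a_0 = 7119085/102844; P2 = a_2 + q1*a_1 = 2620035/102844; P3 = a_3 + q1*a_2 = 9606795/102844.


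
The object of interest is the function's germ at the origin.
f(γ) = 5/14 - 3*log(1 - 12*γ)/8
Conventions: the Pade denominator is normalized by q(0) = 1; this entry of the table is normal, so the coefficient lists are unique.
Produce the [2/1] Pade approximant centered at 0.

Taylor coefficients needed (expand at 0): a_0 = 5/14, a_1 = 9/2, a_2 = 27, a_3 = 216.
Write the denominator as Q(γ) = 1 + q1*γ. Requiring Q*f - P = O(γ^4) with deg P <= 2 kills the coefficients of γ^3..γ^3 in Q*f:
  γ^3: a_3 + q1*a_2 = 0, i.e. 216 + (27)*q1 = 0.
Solving this linear system: q1 = -8.
The numerator is Q*f truncated at degree 2: P0 = a_0 = 5/14; P1 = a_1 + q1*a_0 = 23/14; P2 = a_2 + q1*a_1 = -9.

The Pade approximant has numerator coefficients [5/14, 23/14, -9]; denominator coefficients [1, -8].


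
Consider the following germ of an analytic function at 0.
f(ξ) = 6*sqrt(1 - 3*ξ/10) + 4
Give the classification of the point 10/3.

The term (6)*sqrt(1 - ξ/(10/3)) has argument 1 - 10/3/(10/3) = 0 at 10/3: a square-root (algebraic, two-sheeted) branch point; the remaining terms are analytic or single-valued there.

The point is an algebraic (square-root) branch point.


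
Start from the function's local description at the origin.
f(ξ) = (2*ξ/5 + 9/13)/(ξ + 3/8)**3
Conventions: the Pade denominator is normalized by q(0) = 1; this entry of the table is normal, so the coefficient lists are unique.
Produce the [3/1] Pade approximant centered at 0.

The Pade approximant has numerator coefficients [512/39, -6992896/152685, 159629312/1374165, -276496384/1374165]; denominator coefficients [1, 3080/783].

Taylor coefficients needed (expand at 0): a_0 = 512/39, a_1 = -171008/1755, a_2 = 876544/1755, a_3 = -3801088/1755, a_4 = 80740352/9477.
Write the denominator as Q(ξ) = 1 + q1*ξ. Requiring Q*f - P = O(ξ^5) with deg P <= 3 kills the coefficients of ξ^4..ξ^4 in Q*f:
  ξ^4: a_4 + q1*a_3 = 0, i.e. 80740352/9477 + (-3801088/1755)*q1 = 0.
Solving this linear system: q1 = 3080/783.
The numerator is Q*f truncated at degree 3: P0 = a_0 = 512/39; P1 = a_1 + q1*a_0 = -6992896/152685; P2 = a_2 + q1*a_1 = 159629312/1374165; P3 = a_3 + q1*a_2 = -276496384/1374165.


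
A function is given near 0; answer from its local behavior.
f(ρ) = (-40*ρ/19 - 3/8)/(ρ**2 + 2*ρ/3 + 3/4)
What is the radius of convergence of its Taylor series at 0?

Denominator factor (ρ**2 + 2*ρ/3 + 3/4): discriminant -23/9, complex-conjugate roots (-1/3) + ((1/6)*sqrt(23))*i and (-1/3) - ((1/6)*sqrt(23))*i; poles of order 1, moduli (1/2)*sqrt(3) and (1/2)*sqrt(3).
The radius of convergence is the smallest modulus among the singular points: (1/2)*sqrt(3).

The radius of convergence is (1/2)*sqrt(3).


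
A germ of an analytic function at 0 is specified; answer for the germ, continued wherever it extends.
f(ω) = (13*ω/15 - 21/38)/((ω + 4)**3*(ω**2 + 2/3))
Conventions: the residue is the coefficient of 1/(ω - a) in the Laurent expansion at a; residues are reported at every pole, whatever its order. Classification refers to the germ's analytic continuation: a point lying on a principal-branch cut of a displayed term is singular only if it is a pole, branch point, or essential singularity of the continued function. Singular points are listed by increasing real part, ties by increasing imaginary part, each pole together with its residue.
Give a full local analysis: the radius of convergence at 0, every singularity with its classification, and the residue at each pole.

Denominator factor (ω**2 + 2/3): discriminant -8/3, complex-conjugate roots ((1/3)*sqrt(6))*i and -((1/3)*sqrt(6))*i; poles of order 1, moduli (1/3)*sqrt(6) and (1/3)*sqrt(6).
Denominator factor (ω + 4)^3: pole of order 3 at -4, modulus 4.
The radius of convergence is the smallest modulus among the singular points: (1/3)*sqrt(6).
At the order-3 pole -4 set g(ω) = (ω - (-4))^3*f(ω) = (13*ω/15 - 21/38)/(ω**2 + 2/3).
Order-3 pole: residue = g''(a)/2; g''(-4) = -191583/5937500, so the residue is -191583/11875000.
The factor ω**2 + 2/3 splits as (ω - a)(ω - a') with a = -((1/3)*sqrt(6))*i, a' = ((1/3)*sqrt(6))*i. At the order-1 pole a set g(ω) = (ω - a)*f(ω) = [(13*ω/15 - 21/38)/(ω + 4)**3] / (ω - a').
Simple pole: residue = g(a) at a = -((1/3)*sqrt(6))*i, which is (191583/23750000) - ((577/2968750)*sqrt(6))*i.
The factor ω**2 + 2/3 splits as (ω - a)(ω - a') with a = ((1/3)*sqrt(6))*i, a' = -((1/3)*sqrt(6))*i. At the order-1 pole a set g(ω) = (ω - a)*f(ω) = [(13*ω/15 - 21/38)/(ω + 4)**3] / (ω - a').
Simple pole: residue = g(a) at a = ((1/3)*sqrt(6))*i, which is (191583/23750000) + ((577/2968750)*sqrt(6))*i.
List the singular points by increasing real part (a conjugate pair: the negative imaginary part first).

Radius of convergence at 0: (1/3)*sqrt(6).
At -4: a pole of order 3; residue -191583/11875000.
At -((1/3)*sqrt(6))*i: a pole of order 1; residue (191583/23750000) - ((577/2968750)*sqrt(6))*i.
At ((1/3)*sqrt(6))*i: a pole of order 1; residue (191583/23750000) + ((577/2968750)*sqrt(6))*i.


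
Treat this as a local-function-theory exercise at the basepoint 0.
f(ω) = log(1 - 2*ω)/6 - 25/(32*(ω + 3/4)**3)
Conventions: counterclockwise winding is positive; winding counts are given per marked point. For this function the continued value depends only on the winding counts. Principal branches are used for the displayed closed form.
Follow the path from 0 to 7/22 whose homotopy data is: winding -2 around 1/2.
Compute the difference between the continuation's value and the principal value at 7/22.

Continued minus principal equals -(2/3)*pi*i.

The rational part is single-valued and drops out of the difference; each branch term changes only by its own monodromy.
(1/6)*log(1 - ω/(1/2)): each positive loop around 1/2 adds 2*pi*i to the log, so winding -2 contributes (1/6)*(-2)*2*pi*i = -(2/3)*pi*i.
Summing the contributions at ω = 7/22 gives -(2/3)*pi*i.


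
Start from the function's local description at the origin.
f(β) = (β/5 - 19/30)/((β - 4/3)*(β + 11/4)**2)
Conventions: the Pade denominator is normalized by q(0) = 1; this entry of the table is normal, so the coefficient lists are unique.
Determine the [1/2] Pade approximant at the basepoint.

The Pade approximant has numerator coefficients [38/605, -60492/1540825]; denominator coefficients [1, -409231/1232660, -341596/677963].

Taylor coefficients needed (expand at 0): a_0 = 38/605, a_1 = -49/2662, a_2 = 2991/117128, a_3 = -20533/25768160.
Write the denominator as Q(β) = 1 + q1*β + q2*β^2. Requiring Q*f - P = O(β^4) with deg P <= 1 kills the coefficients of β^2..β^3 in Q*f:
  β^2: a_2 + q1*a_1 + q2*a_0 = 0, i.e. 2991/117128 + (-49/2662)*q1 + (38/605)*q2 = 0.
  β^3: a_3 + q1*a_2 + q2*a_1 = 0, i.e. -20533/25768160 + (2991/117128)*q1 + (-49/2662)*q2 = 0.
Solving this linear system: q1 = -409231/1232660, q2 = -341596/677963.
The numerator is Q*f truncated at degree 1: P0 = a_0 = 38/605; P1 = a_1 + q1*a_0 = -60492/1540825.


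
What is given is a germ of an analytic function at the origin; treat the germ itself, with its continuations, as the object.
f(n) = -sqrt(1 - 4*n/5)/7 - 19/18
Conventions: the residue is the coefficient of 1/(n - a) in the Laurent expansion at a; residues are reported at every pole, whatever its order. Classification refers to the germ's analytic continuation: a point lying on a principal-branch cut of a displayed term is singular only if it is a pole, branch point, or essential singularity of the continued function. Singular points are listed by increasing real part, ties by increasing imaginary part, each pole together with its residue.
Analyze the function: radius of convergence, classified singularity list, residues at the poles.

Branch term (-1/7)*sqrt(1 - n/(5/4)): its argument vanishes at n = 5/4, a square-root branch point, modulus 5/4.
The radius of convergence is the smallest modulus among the singular points: 5/4.

Radius of convergence at 0: 5/4.
At 5/4: an algebraic (square-root) branch point.


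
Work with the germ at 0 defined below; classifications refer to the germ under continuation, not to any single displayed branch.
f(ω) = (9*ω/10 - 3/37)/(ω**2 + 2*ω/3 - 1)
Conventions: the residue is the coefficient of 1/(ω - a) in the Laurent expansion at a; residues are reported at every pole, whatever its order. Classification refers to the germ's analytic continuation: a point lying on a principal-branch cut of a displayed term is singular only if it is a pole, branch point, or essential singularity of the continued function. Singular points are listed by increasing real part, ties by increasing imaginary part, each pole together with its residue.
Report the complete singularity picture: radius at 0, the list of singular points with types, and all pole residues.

Radius of convergence at 0: -1/3 + (1/3)*sqrt(10).
At -1/3 - (1/3)*sqrt(10): a pole of order 1; residue 9/20 + (423/7400)*sqrt(10).
At -1/3 + (1/3)*sqrt(10): a pole of order 1; residue 9/20 - (423/7400)*sqrt(10).

Denominator factor (ω**2 + 2*ω/3 - 1): discriminant 40/9, real irrational roots -1/3 + (1/3)*sqrt(10) and -1/3 - (1/3)*sqrt(10); poles of order 1, moduli -1/3 + (1/3)*sqrt(10) and 1/3 + (1/3)*sqrt(10).
The radius of convergence is the smallest modulus among the singular points: -1/3 + (1/3)*sqrt(10).
The factor ω**2 + 2*ω/3 - 1 splits as (ω - a)(ω - a') with a = -1/3 - (1/3)*sqrt(10), a' = -1/3 + (1/3)*sqrt(10). At the order-1 pole a set g(ω) = (ω - a)*f(ω) = [9*ω/10 - 3/37] / (ω - a').
Simple pole: residue = g(a) at a = -1/3 - (1/3)*sqrt(10), which is 9/20 + (423/7400)*sqrt(10).
The factor ω**2 + 2*ω/3 - 1 splits as (ω - a)(ω - a') with a = -1/3 + (1/3)*sqrt(10), a' = -1/3 - (1/3)*sqrt(10). At the order-1 pole a set g(ω) = (ω - a)*f(ω) = [9*ω/10 - 3/37] / (ω - a').
Simple pole: residue = g(a) at a = -1/3 + (1/3)*sqrt(10), which is 9/20 - (423/7400)*sqrt(10).
List the singular points by increasing real part (a conjugate pair: the negative imaginary part first).


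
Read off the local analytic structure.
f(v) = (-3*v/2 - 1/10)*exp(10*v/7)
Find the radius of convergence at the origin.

The radius of convergence is infinite.

The factor exp(10*v/7) is entire and contributes no finite singular point.
The polynomial part has no poles.
No finite singular points: the Taylor series at 0 converges everywhere.


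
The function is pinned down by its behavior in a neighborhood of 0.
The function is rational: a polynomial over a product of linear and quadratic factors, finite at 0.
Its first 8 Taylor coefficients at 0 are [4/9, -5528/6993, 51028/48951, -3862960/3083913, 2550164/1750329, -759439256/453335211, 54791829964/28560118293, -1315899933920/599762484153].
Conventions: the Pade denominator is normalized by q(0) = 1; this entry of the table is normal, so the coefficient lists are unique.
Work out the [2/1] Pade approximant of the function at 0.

Taylor coefficients needed (read off): a_0 = 4/9, a_1 = -5528/6993, a_2 = 51028/48951, a_3 = -3862960/3083913.
Write the denominator as Q(ε) = 1 + q1*ε. Requiring Q*f - P = O(ε^4) with deg P <= 2 kills the coefficients of ε^3..ε^3 in Q*f:
  ε^3: a_3 + q1*a_2 = 0, i.e. -3862960/3083913 + (51028/48951)*q1 = 0.
Solving this linear system: q1 = 965740/803691.
The numerator is Q*f truncated at degree 2: P0 = a_0 = 4/9; P1 = a_1 + q1*a_0 = -68632568/267629103; P2 = a_2 + q1*a_1 = 74295292/802887309.

The Pade approximant has numerator coefficients [4/9, -68632568/267629103, 74295292/802887309]; denominator coefficients [1, 965740/803691].


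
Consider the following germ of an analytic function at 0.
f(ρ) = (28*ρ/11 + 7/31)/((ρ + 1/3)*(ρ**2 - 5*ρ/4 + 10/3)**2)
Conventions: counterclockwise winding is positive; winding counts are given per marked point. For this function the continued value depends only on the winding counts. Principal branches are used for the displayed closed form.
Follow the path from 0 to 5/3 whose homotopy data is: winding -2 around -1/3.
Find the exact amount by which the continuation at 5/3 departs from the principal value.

The function is rational, hence single-valued: continuing it around any pole returns the same value, so the difference is 0.

Continued minus principal equals 0.


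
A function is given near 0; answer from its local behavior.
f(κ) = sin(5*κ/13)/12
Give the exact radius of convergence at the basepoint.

The factor sin(5*κ/13) is entire and contributes no finite singular point.
The polynomial part has no poles.
No finite singular points: the Taylor series at 0 converges everywhere.

The radius of convergence is infinite.


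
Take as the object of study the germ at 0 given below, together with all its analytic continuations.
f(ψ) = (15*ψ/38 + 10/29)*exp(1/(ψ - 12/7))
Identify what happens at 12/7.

The exponent 1/(ψ - (12/7)) has a pole at 12/7, so exp(1/(ψ - (12/7))) takes every nonzero value near it: an essential singularity (not a pole of any order).

The point is an essential singularity.


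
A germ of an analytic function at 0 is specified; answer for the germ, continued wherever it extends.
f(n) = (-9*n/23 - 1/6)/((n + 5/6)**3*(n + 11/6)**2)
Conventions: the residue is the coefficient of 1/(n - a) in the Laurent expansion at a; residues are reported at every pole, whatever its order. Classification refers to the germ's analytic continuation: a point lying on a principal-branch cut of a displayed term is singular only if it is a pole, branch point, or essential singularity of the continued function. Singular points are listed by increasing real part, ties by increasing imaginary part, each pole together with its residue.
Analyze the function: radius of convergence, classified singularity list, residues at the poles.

Denominator factor (n + 11/6)^2: pole of order 2 at -11/6, modulus 11/6.
Denominator factor (n + 5/6)^3: pole of order 3 at -5/6, modulus 5/6.
The radius of convergence is the smallest modulus among the singular points: 5/6.
At the order-2 pole -11/6 set g(n) = (n - (-11/6))^2*f(n) = (-9*n/23 - 1/6)/(n + 5/6)**3.
Order-2 pole: residue = g'(a); g'(-11/6) = -29/23, so the residue is -29/23.
At the order-3 pole -5/6 set g(n) = (n - (-5/6))^3*f(n) = (-9*n/23 - 1/6)/(n + 11/6)**2.
Order-3 pole: residue = g''(a)/2; g''(-5/6) = 58/23, so the residue is 29/23.
List the singular points by increasing real part (a conjugate pair: the negative imaginary part first).

Radius of convergence at 0: 5/6.
At -11/6: a pole of order 2; residue -29/23.
At -5/6: a pole of order 3; residue 29/23.


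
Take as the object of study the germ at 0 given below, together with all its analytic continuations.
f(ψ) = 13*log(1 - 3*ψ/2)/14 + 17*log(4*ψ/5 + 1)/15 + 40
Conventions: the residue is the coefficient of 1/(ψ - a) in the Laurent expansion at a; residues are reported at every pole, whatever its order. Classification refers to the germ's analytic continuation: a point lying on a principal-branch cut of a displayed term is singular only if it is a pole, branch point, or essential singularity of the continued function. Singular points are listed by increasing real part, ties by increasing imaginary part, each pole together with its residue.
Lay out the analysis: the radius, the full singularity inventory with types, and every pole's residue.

Radius of convergence at 0: 2/3.
At -5/4: a logarithmic branch point.
At 2/3: a logarithmic branch point.

Branch term (17/15)*log(1 - ψ/(-5/4)): its argument vanishes at ψ = -5/4, a logarithmic branch point, modulus 5/4.
Branch term (13/14)*log(1 - ψ/(2/3)): its argument vanishes at ψ = 2/3, a logarithmic branch point, modulus 2/3.
The radius of convergence is the smallest modulus among the singular points: 2/3.
List the singular points by increasing real part (a conjugate pair: the negative imaginary part first).


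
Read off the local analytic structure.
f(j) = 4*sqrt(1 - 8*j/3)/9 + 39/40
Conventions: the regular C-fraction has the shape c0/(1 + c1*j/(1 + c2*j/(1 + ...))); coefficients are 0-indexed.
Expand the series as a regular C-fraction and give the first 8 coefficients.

Taylor coefficients (expand at 0): a_0 = 511/360, a_1 = -16/27, a_2 = -32/81, a_3 = -128/243, a_4 = -640/729, a_5 = -3584/2187, a_6 = -7168/2187, a_7 = -45056/6561.
c0 = a_0 = 511/360. Peel one level at a time: if S = 1 + c*j/S' with S'(0) = 1, then c is the j-coefficient of S and S' = c*j/(S - 1).
S_1 = c0/f = 1 + (640/1533)*j + (354560/783363)*j^2 + ...; c1 = 640/1533.
S_2 = c1*j/(S_1 - 1) = 1 + (-554/511)*j + (-4/9)*j^2 + ...; c2 = -554/511.
S_3 = c2*j/(S_2 - 1) = 1 + (-1022/2493)*j + (-2352644/6215049)*j^2 + ...; c3 = -1022/2493.
S_4 = c3*j/(S_3 - 1) = 1 + (-2302/2493)*j + (-4/9)*j^2 + ...; c4 = -2302/2493.
S_5 = c4*j/(S_4 - 1) = 1 + (-554/1151)*j + (-1629868/3974403)*j^2 + ...; c5 = -554/1151.
S_6 = c5*j/(S_5 - 1) = 1 + (-2942/3453)*j + (-4/9)*j^2 + ...; c6 = -2942/3453.
S_7 = c6*j/(S_6 - 1) = 1 + (-2302/4413)*j + ...; c7 = -2302/4413.

The regular C-fraction coefficients are [511/360, 640/1533, -554/511, -1022/2493, -2302/2493, -554/1151, -2942/3453, -2302/4413].


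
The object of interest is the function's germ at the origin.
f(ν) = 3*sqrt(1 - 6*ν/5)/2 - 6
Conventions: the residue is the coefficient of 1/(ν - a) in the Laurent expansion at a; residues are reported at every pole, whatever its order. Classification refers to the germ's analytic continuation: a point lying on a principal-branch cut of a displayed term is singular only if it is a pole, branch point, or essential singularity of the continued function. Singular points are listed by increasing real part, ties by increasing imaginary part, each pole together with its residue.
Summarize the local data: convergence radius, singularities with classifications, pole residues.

Radius of convergence at 0: 5/6.
At 5/6: an algebraic (square-root) branch point.

Branch term (3/2)*sqrt(1 - ν/(5/6)): its argument vanishes at ν = 5/6, a square-root branch point, modulus 5/6.
The radius of convergence is the smallest modulus among the singular points: 5/6.


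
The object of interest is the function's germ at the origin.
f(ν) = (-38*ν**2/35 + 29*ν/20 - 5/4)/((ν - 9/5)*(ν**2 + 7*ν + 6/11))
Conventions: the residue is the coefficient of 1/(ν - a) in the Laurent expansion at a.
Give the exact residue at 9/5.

The residue is -10384/78855.

At the order-1 pole 9/5 set g(ν) = (ν - (9/5))*f(ν) = (-38*ν**2/35 + 29*ν/20 - 5/4)/(ν**2 + 7*ν + 6/11).
Simple pole: residue = g(a) at a = 9/5, which is -10384/78855.


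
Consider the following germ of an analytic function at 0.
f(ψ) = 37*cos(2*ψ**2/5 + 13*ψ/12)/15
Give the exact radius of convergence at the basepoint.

The factor cos(2*ψ**2/5 + 13*ψ/12) is entire and contributes no finite singular point.
The polynomial part has no poles.
No finite singular points: the Taylor series at 0 converges everywhere.

The radius of convergence is infinite.


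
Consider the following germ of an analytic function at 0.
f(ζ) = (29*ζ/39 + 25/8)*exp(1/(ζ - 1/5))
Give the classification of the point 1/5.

The exponent 1/(ζ - (1/5)) has a pole at 1/5, so exp(1/(ζ - (1/5))) takes every nonzero value near it: an essential singularity (not a pole of any order).

The point is an essential singularity.


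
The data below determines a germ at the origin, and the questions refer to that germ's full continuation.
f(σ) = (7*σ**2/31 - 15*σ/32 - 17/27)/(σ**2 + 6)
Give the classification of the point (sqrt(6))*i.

The point is a pole of order 1.

The denominator factor σ**2 + 6 vanishes at (sqrt(6))*i and appears to the power 1; the numerator there equals (-1661/837) - ((15/32)*sqrt(6))*i, nonzero, and no other factor vanishes.
Hence a pole whose order is the multiplicity, 1.


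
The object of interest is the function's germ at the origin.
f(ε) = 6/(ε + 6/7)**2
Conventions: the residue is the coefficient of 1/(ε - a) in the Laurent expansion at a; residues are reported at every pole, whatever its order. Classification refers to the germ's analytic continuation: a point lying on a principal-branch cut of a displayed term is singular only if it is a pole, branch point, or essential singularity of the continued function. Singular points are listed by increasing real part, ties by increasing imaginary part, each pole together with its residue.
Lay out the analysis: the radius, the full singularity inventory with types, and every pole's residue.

Denominator factor (ε + 6/7)^2: pole of order 2 at -6/7, modulus 6/7.
The radius of convergence is the smallest modulus among the singular points: 6/7.
At the order-2 pole -6/7 set g(ε) = (ε - (-6/7))^2*f(ε) = 6.
Order-2 pole: residue = g'(a); g'(-6/7) = 0, so the residue is 0.

Radius of convergence at 0: 6/7.
At -6/7: a pole of order 2; residue 0.


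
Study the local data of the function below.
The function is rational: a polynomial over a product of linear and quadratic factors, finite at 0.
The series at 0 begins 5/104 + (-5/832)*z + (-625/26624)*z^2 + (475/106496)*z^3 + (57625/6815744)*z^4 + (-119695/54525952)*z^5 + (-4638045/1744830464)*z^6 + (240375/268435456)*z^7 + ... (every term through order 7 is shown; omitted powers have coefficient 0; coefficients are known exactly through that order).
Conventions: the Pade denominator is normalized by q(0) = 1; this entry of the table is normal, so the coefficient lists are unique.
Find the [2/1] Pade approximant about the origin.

Taylor coefficients needed (read off): a_0 = 5/104, a_1 = -5/832, a_2 = -625/26624, a_3 = 475/106496.
Write the denominator as Q(z) = 1 + q1*z. Requiring Q*f - P = O(z^4) with deg P <= 2 kills the coefficients of z^3..z^3 in Q*f:
  z^3: a_3 + q1*a_2 = 0, i.e. 475/106496 + (-625/26624)*q1 = 0.
Solving this linear system: q1 = 19/100.
The numerator is Q*f truncated at degree 2: P0 = a_0 = 5/104; P1 = a_1 + q1*a_0 = 1/320; P2 = a_2 + q1*a_1 = -3277/133120.

The Pade approximant has numerator coefficients [5/104, 1/320, -3277/133120]; denominator coefficients [1, 19/100].


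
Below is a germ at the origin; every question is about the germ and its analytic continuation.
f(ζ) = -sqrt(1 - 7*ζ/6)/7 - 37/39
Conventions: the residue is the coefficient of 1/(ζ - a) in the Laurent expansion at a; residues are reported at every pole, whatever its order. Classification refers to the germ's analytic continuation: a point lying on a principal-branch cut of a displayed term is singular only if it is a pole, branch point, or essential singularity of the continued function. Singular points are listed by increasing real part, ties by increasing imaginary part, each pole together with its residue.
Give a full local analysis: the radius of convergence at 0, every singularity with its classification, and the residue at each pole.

Branch term (-1/7)*sqrt(1 - ζ/(6/7)): its argument vanishes at ζ = 6/7, a square-root branch point, modulus 6/7.
The radius of convergence is the smallest modulus among the singular points: 6/7.

Radius of convergence at 0: 6/7.
At 6/7: an algebraic (square-root) branch point.


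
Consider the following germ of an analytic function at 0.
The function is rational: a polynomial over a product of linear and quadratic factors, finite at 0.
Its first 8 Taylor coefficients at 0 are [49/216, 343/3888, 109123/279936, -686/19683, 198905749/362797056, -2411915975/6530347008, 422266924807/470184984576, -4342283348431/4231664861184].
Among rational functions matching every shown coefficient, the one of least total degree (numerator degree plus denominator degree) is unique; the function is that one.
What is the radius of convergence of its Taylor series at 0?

The radius of convergence is -7/18 + (1/18)*sqrt(373).

No rational of total degree below 4 reproduces all 8 coefficients; solving the [0/4] Pade equations on them gives f(κ) = -2/(3*(κ - 12/7)**2*(κ**2 - 7*κ/9 - 1)), whose expansion matches every shown term.
Denominator factor (κ**2 - 7*κ/9 - 1): discriminant 373/81, real irrational roots 7/18 + (1/18)*sqrt(373) and 7/18 - (1/18)*sqrt(373); poles of order 1, moduli 7/18 + (1/18)*sqrt(373) and -7/18 + (1/18)*sqrt(373).
Denominator factor (κ - 12/7)^2: pole of order 2 at 12/7, modulus 12/7.
The radius of convergence is the smallest modulus among the singular points: -7/18 + (1/18)*sqrt(373).


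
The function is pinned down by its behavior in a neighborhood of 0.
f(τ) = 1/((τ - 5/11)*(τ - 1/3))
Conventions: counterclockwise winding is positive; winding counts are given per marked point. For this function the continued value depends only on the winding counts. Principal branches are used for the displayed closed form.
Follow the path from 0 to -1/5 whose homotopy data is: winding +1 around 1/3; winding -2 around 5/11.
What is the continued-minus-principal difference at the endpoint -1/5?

Continued minus principal equals 0.

The function is rational, hence single-valued: continuing it around any pole returns the same value, so the difference is 0.


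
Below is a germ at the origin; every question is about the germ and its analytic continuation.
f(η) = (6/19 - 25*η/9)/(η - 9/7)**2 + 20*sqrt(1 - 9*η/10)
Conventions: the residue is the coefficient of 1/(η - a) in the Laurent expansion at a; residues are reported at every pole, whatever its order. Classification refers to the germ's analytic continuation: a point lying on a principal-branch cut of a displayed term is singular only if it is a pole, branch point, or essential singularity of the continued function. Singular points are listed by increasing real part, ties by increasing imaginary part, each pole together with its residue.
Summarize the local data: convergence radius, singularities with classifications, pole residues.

Denominator factor (η - 9/7)^2: pole of order 2 at 9/7, modulus 9/7.
Branch term (20)*sqrt(1 - η/(10/9)): its argument vanishes at η = 10/9, a square-root branch point, modulus 10/9.
The radius of convergence is the smallest modulus among the singular points: 10/9.
The branch term is analytic at 9/7 and contributes nothing to the residue; only the rational part matters.
At the order-2 pole 9/7 set g(η) = (η - (9/7))^2*(rational part) = 6/19 - 25*η/9.
Order-2 pole: residue = g'(a); g'(9/7) = -25/9, so the residue is -25/9.
List the singular points by increasing real part (a conjugate pair: the negative imaginary part first).

Radius of convergence at 0: 10/9.
At 10/9: an algebraic (square-root) branch point.
At 9/7: a pole of order 2; residue -25/9.
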